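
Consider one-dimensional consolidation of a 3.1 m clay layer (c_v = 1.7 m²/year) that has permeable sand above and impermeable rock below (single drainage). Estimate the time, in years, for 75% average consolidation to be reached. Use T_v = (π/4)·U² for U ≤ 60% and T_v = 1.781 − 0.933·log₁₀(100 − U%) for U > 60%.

t ≈ 2.69 years

Drainage path length: H_d = H = 3.1 m (single drainage).
U > 60%: T_v = 1.781 − 0.933·log₁₀(100 − 75) = 0.47672.
t = T_v·H_d²/c_v = 0.47672×3.1²/1.7 = 2.695 years.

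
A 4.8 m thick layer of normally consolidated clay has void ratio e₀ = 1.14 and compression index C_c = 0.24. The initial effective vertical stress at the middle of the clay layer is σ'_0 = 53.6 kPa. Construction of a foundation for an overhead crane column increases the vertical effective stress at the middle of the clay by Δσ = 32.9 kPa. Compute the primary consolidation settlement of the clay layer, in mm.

S_c ≈ 112 mm

Final effective stress: σ'_f = σ'_0 + Δσ = 53.6 + 32.9 = 86.5 kPa.
Normally consolidated clay, so the full stress increment lies on the virgin compression line:
S_c = C_c·H/(1+e₀)·log₁₀(σ'_f/σ'_0) = 0.24×4.8/(1+1.14)×log₁₀(86.5/53.6)
    = 0.53832 × 0.20785 = 0.1119 m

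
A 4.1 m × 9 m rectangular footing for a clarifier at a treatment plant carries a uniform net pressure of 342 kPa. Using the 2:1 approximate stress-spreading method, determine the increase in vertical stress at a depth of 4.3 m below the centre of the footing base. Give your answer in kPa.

Δσ_z ≈ 113 kPa

By the 2:1 method the load spreads at 1 horizontal : 2 vertical, so at depth z the loaded area has grown by z in each plan dimension:
Δσ = qBL/((B+z)(L+z)) = 342×4.1×9/((4.1+4.3)(9+4.3)) = 112.96 kPa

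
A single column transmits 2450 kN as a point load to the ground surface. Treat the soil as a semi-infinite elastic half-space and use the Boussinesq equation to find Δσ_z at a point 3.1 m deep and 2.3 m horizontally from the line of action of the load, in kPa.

Boussinesq vertical stress below a point load on an elastic half-space:
Δσ_z = 3P/(2πz²) · [1 + (r/z)²]^(−5/2)
r/z = 2.3/3.1 = 0.74194; [1+(r/z)²]^(−5/2) = 0.33407.
Δσ_z = 3×2450/(2π×3.1²) × 0.33407 = 121.73 × 0.33407 = 40.67 kPa

Δσ_z ≈ 40.7 kPa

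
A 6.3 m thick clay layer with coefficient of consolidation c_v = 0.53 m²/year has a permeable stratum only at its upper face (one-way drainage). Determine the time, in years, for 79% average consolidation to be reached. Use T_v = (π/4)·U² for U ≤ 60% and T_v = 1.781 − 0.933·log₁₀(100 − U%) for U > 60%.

t ≈ 41 years

Drainage path length: H_d = H = 6.3 m (single drainage).
U > 60%: T_v = 1.781 − 0.933·log₁₀(100 − 79) = 0.54737.
t = T_v·H_d²/c_v = 0.54737×6.3²/0.53 = 40.99 years.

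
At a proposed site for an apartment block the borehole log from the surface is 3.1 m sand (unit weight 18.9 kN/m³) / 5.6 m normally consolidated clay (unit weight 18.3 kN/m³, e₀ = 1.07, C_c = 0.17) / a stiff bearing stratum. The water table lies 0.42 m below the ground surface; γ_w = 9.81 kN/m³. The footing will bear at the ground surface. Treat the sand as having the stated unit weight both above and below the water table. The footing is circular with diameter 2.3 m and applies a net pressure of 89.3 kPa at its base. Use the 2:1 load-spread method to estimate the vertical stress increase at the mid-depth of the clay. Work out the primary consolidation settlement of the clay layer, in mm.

S_c ≈ 23.6 mm

Mid-depth of clay below the ground surface: z = 3.1 + 5.6/2 = 5.9 m.
Total vertical stress at mid-clay: σ_v = 18.9×3.1 + 18.3×2.8 = 109.83 kPa.
Pore pressure: u = 9.81×(5.9 − 0.42) = 53.759 kPa.
Initial effective stress: σ'_0 = σ_v − u = 109.83 − 53.759 = 56.071 kPa.
Stress increase at mid-clay by the 2:1 spreading method:
Δσ ≈ qD²/(D+z)² = 89.3×2.3²/(2.3+5.9)² = 7.0255 kPa
Final effective stress: σ'_f = σ'_0 + Δσ = 56.071 + 7.0255 = 63.096 kPa.
Normally consolidated clay, so the full stress increment lies on the virgin compression line:
S_c = C_c·H/(1+e₀)·log₁₀(σ'_f/σ'_0) = 0.17×5.6/(1+1.07)×log₁₀(63.096/56.071)
    = 0.4599 × 0.051264 = 0.02358 m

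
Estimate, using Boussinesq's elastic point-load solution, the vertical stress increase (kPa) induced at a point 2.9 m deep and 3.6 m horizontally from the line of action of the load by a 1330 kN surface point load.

Δσ_z ≈ 7.34 kPa

Boussinesq vertical stress below a point load on an elastic half-space:
Δσ_z = 3P/(2πz²) · [1 + (r/z)²]^(−5/2)
r/z = 3.6/2.9 = 1.2414; [1+(r/z)²]^(−5/2) = 0.097158.
Δσ_z = 3×1330/(2π×2.9²) × 0.097158 = 75.509 × 0.097158 = 7.336 kPa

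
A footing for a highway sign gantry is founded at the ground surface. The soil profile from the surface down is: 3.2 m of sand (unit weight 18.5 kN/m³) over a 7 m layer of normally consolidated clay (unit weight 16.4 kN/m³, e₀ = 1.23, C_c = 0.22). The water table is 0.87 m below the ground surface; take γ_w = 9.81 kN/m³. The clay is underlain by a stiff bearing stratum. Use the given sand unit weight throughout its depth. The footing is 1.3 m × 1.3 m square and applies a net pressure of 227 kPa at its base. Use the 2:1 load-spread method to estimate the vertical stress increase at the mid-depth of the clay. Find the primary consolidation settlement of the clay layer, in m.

S_c ≈ 0.0288 m

Mid-depth of clay below the ground surface: z = 3.2 + 7/2 = 6.7 m.
Total vertical stress at mid-clay: σ_v = 18.5×3.2 + 16.4×3.5 = 116.6 kPa.
Pore pressure: u = 9.81×(6.7 − 0.87) = 57.192 kPa.
Initial effective stress: σ'_0 = σ_v − u = 116.6 − 57.192 = 59.408 kPa.
Stress increase at mid-clay by the 2:1 spreading method:
Δσ = qBL/((B+z)(L+z)) = 227×1.3×1.3/((1.3+6.7)(1.3+6.7)) = 5.9942 kPa
Final effective stress: σ'_f = σ'_0 + Δσ = 59.408 + 5.9942 = 65.402 kPa.
Normally consolidated clay, so the full stress increment lies on the virgin compression line:
S_c = C_c·H/(1+e₀)·log₁₀(σ'_f/σ'_0) = 0.22×7/(1+1.23)×log₁₀(65.402/59.408)
    = 0.69058 × 0.041746 = 0.02883 m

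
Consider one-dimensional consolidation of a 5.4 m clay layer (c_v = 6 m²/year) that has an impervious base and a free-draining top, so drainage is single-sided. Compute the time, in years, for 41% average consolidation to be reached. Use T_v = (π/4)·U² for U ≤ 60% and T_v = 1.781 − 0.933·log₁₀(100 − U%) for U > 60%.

t ≈ 0.642 years

Drainage path length: H_d = H = 5.4 m (single drainage).
U ≤ 60%: T_v = (π/4)·U² = (π/4)×0.41² = 0.13203.
t = T_v·H_d²/c_v = 0.13203×5.4²/6 = 0.6417 years.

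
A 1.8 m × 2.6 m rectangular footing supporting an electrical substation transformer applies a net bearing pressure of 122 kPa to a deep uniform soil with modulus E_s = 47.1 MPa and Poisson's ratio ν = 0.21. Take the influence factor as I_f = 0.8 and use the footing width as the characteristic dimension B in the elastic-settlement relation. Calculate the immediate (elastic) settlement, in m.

S_e ≈ 0.00357 m

Immediate (elastic) settlement: S_e = q·B·(1−ν²)/E_s · I_f.
E_s = 47.1 MPa = 47100 kPa.
S_e = 122 × 1.8 × (1 − 0.21²) / 47100 × 0.8
    = 122 × 1.8 × 0.9559 / 47100 × 0.8
    = 0.003565 m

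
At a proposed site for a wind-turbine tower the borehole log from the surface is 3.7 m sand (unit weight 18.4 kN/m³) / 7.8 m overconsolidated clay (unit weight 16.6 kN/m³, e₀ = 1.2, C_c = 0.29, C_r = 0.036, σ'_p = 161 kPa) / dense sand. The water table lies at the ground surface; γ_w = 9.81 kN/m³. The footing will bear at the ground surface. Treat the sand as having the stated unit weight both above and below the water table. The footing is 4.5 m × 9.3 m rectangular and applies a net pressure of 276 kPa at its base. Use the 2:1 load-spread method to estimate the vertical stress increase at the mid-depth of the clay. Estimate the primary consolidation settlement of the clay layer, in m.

Mid-depth of clay below the ground surface: z = 3.7 + 7.8/2 = 7.6 m.
Total vertical stress at mid-clay: σ_v = 18.4×3.7 + 16.6×3.9 = 132.82 kPa.
Pore pressure: u = 9.81×(7.6 − 0) = 74.556 kPa.
Initial effective stress: σ'_0 = σ_v − u = 132.82 − 74.556 = 58.264 kPa.
Stress increase at mid-clay by the 2:1 spreading method:
Δσ = qBL/((B+z)(L+z)) = 276×4.5×9.3/((4.5+7.6)(9.3+7.6)) = 56.485 kPa
Final effective stress: σ'_f = 58.264 + 56.485 = 114.75 kPa.
σ'_f = 114.75 ≤ σ'_p = 161 kPa, so the clay remains overconsolidated and only the recompression index applies:
S_c = C_r·H/(1+e₀)·log₁₀(σ'_f/σ'_0) = 0.036×7.8/2.2×log₁₀(114.75/58.264)
    = 0.12764 × 0.29435 = 0.03757 m

S_c ≈ 0.0376 m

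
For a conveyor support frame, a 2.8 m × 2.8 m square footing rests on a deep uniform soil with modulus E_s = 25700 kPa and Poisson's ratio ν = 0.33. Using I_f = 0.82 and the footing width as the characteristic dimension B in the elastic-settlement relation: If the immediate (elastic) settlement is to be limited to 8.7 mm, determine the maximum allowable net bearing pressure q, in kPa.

S_e = q·B·(1−ν²)/E_s · I_f  ⇒  q = S_e·E_s / (B·(1−ν²)·I_f).
q = 0.0087 × 25700 / (2.8 × 0.8911 × 0.82) = 109.3 kPa

q ≈ 109 kPa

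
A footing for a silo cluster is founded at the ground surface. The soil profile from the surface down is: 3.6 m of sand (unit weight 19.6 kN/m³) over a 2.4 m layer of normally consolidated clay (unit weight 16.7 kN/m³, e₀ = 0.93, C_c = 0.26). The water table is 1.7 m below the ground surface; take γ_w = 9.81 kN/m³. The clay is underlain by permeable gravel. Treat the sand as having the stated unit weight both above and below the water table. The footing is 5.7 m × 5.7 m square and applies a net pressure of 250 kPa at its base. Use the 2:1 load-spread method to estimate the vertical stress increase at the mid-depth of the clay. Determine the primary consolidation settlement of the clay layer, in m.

Mid-depth of clay below the ground surface: z = 3.6 + 2.4/2 = 4.8 m.
Total vertical stress at mid-clay: σ_v = 19.6×3.6 + 16.7×1.2 = 90.6 kPa.
Pore pressure: u = 9.81×(4.8 − 1.7) = 30.411 kPa.
Initial effective stress: σ'_0 = σ_v − u = 90.6 − 30.411 = 60.189 kPa.
Stress increase at mid-clay by the 2:1 spreading method:
Δσ = qBL/((B+z)(L+z)) = 250×5.7×5.7/((5.7+4.8)(5.7+4.8)) = 73.673 kPa
Final effective stress: σ'_f = σ'_0 + Δσ = 60.189 + 73.673 = 133.86 kPa.
Normally consolidated clay, so the full stress increment lies on the virgin compression line:
S_c = C_c·H/(1+e₀)·log₁₀(σ'_f/σ'_0) = 0.26×2.4/(1+0.93)×log₁₀(133.86/60.189)
    = 0.32332 × 0.34713 = 0.1122 m

S_c ≈ 0.112 m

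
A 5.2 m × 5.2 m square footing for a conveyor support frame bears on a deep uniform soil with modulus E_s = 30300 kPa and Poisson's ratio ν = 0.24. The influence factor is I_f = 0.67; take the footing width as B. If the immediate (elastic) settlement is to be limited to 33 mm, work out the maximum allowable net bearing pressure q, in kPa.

S_e = q·B·(1−ν²)/E_s · I_f  ⇒  q = S_e·E_s / (B·(1−ν²)·I_f).
q = 0.033 × 30300 / (5.2 × 0.9424 × 0.67) = 304.5 kPa

q ≈ 305 kPa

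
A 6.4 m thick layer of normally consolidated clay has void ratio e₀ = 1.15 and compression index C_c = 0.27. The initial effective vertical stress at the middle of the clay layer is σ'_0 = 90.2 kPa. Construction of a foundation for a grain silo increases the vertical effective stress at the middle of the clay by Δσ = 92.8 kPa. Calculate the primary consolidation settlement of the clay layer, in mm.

Final effective stress: σ'_f = σ'_0 + Δσ = 90.2 + 92.8 = 183 kPa.
Normally consolidated clay, so the full stress increment lies on the virgin compression line:
S_c = C_c·H/(1+e₀)·log₁₀(σ'_f/σ'_0) = 0.27×6.4/(1+1.15)×log₁₀(183/90.2)
    = 0.80372 × 0.30724 = 0.2469 m

S_c ≈ 247 mm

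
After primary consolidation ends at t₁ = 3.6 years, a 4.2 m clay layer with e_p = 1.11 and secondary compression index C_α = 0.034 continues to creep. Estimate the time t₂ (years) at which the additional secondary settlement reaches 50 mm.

t₂ ≈ 19.7 years

S_s = C_α·H/(1+e_p)·log₁₀(t₂/t₁) ⇒ log₁₀(t₂/t₁) = S_s·(1+e_p)/(C_α·H).
log₁₀(t₂/t₁) = 0.05 × (1+1.11) / (0.034×4.2) = 0.7388
t₂ = t₁ × 10^0.7388 = 3.6 × 5.48 = 19.73 years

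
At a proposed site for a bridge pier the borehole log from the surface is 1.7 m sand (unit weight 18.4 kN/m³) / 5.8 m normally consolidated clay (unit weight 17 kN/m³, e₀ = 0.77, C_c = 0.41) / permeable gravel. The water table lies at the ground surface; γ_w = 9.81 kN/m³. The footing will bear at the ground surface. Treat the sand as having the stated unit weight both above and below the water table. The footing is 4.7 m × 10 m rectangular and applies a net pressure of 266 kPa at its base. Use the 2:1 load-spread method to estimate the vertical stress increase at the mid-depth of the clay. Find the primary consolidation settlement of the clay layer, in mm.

Mid-depth of clay below the ground surface: z = 1.7 + 5.8/2 = 4.6 m.
Total vertical stress at mid-clay: σ_v = 18.4×1.7 + 17×2.9 = 80.58 kPa.
Pore pressure: u = 9.81×(4.6 − 0) = 45.126 kPa.
Initial effective stress: σ'_0 = σ_v − u = 80.58 − 45.126 = 35.454 kPa.
Stress increase at mid-clay by the 2:1 spreading method:
Δσ = qBL/((B+z)(L+z)) = 266×4.7×10/((4.7+4.6)(10+4.6)) = 92.075 kPa
Final effective stress: σ'_f = σ'_0 + Δσ = 35.454 + 92.075 = 127.53 kPa.
Normally consolidated clay, so the full stress increment lies on the virgin compression line:
S_c = C_c·H/(1+e₀)·log₁₀(σ'_f/σ'_0) = 0.41×5.8/(1+0.77)×log₁₀(127.53/35.454)
    = 1.3435 × 0.55595 = 0.7469 m

S_c ≈ 747 mm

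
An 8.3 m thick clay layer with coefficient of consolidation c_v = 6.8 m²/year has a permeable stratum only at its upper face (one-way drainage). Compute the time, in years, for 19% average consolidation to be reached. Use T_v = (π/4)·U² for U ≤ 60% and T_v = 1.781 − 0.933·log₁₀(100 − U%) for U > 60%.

t ≈ 0.287 years

Drainage path length: H_d = H = 8.3 m (single drainage).
U ≤ 60%: T_v = (π/4)·U² = (π/4)×0.19² = 0.028353.
t = T_v·H_d²/c_v = 0.028353×8.3²/6.8 = 0.2872 years.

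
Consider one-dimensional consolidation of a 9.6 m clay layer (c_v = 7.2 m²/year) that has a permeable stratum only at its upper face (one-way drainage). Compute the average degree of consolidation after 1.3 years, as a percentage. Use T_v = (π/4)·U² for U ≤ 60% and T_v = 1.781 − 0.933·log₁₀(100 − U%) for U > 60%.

Drainage path length: H_d = H = 9.6 m (single drainage).
T_v = c_v·t/H_d² = 7.2×1.3/9.6² = 0.10156.
T_v = 0.10156 corresponds to the U ≤ 60% branch:
U = √(4T_v/π) = 0.3596

U ≈ 36 %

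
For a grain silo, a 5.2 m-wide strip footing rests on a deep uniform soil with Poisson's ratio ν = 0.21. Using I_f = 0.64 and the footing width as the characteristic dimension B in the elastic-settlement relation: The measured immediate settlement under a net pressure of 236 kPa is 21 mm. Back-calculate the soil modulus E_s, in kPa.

S_e = q·B·(1−ν²)/E_s · I_f  ⇒  E_s = q·B·(1−ν²)·I_f / S_e.
E_s = 236 × 5.2 × 0.9559 × 0.64 / 0.021 = 35750 kPa

E_s ≈ 35800 kPa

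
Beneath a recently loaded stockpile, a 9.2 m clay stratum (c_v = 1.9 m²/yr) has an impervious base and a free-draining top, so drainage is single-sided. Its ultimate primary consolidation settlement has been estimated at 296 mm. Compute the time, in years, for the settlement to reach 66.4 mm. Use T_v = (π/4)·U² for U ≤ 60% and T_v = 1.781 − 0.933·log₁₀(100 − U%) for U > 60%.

t ≈ 1.76 years

Drainage path length: H_d = H = 9.2 m (single drainage).
U = S(t)/S_ult = 66.4/296 = 0.2243.
U ≤ 60%: T_v = (π/4)·U² = (π/4)×0.22432² = 0.039522.
t = T_v·H_d²/c_v = 0.039522×9.2²/1.9 = 1.761 years.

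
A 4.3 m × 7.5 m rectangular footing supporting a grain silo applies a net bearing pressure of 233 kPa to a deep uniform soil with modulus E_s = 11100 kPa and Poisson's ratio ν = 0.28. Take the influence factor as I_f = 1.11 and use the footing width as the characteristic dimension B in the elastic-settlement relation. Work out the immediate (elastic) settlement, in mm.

Immediate (elastic) settlement: S_e = q·B·(1−ν²)/E_s · I_f.
S_e = 233 × 4.3 × (1 − 0.28²) / 11100 × 1.11
    = 233 × 4.3 × 0.9216 / 11100 × 1.11
    = 0.09234 m = 92.34 mm

S_e ≈ 92.3 mm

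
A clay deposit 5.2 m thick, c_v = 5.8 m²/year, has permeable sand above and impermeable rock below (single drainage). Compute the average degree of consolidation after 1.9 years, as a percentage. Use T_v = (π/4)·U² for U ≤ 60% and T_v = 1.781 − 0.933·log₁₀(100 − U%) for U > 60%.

Drainage path length: H_d = H = 5.2 m (single drainage).
T_v = c_v·t/H_d² = 5.8×1.9/5.2² = 0.40754.
T_v = 0.40754 corresponds to the U > 60% branch:
U = 1 − 10^((1.781 − T_v)/0.933)/100 = 0.7035

U ≈ 70.3 %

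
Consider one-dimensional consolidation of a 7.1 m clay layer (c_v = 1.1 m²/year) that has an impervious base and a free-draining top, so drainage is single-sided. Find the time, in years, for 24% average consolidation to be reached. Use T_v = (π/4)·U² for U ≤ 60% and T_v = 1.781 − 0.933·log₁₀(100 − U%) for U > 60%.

t ≈ 2.07 years

Drainage path length: H_d = H = 7.1 m (single drainage).
U ≤ 60%: T_v = (π/4)·U² = (π/4)×0.24² = 0.045239.
t = T_v·H_d²/c_v = 0.045239×7.1²/1.1 = 2.073 years.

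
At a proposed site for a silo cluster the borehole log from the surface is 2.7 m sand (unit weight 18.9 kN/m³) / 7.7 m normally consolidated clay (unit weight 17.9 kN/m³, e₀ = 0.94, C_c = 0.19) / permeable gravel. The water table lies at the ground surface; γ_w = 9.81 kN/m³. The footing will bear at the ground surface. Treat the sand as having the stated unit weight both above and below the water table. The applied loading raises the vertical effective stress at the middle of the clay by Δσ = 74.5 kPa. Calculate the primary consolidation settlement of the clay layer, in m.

S_c ≈ 0.278 m

Mid-depth of clay below the ground surface: z = 2.7 + 7.7/2 = 6.55 m.
Total vertical stress at mid-clay: σ_v = 18.9×2.7 + 17.9×3.85 = 119.94 kPa.
Pore pressure: u = 9.81×(6.55 − 0) = 64.255 kPa.
Initial effective stress: σ'_0 = σ_v − u = 119.94 − 64.255 = 55.685 kPa.
Final effective stress: σ'_f = σ'_0 + Δσ = 55.685 + 74.5 = 130.19 kPa.
Normally consolidated clay, so the full stress increment lies on the virgin compression line:
S_c = C_c·H/(1+e₀)·log₁₀(σ'_f/σ'_0) = 0.19×7.7/(1+0.94)×log₁₀(130.19/55.685)
    = 0.75412 × 0.36884 = 0.2781 m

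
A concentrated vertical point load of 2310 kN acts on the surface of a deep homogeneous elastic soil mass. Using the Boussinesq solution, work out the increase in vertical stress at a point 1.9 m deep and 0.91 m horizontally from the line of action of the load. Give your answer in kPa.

Δσ_z ≈ 182 kPa

Boussinesq vertical stress below a point load on an elastic half-space:
Δσ_z = 3P/(2πz²) · [1 + (r/z)²]^(−5/2)
r/z = 0.91/1.9 = 0.47895; [1+(r/z)²]^(−5/2) = 0.59673.
Δσ_z = 3×2310/(2π×1.9²) × 0.59673 = 305.52 × 0.59673 = 182.3 kPa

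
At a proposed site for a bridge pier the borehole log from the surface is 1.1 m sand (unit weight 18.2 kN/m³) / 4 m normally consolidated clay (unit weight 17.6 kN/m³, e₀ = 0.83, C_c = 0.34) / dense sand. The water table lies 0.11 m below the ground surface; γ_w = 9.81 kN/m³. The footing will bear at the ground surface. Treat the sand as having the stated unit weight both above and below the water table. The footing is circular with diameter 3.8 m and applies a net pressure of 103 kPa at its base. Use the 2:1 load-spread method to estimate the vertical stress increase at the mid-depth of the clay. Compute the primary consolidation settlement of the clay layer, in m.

S_c ≈ 0.255 m

Mid-depth of clay below the ground surface: z = 1.1 + 4/2 = 3.1 m.
Total vertical stress at mid-clay: σ_v = 18.2×1.1 + 17.6×2 = 55.22 kPa.
Pore pressure: u = 9.81×(3.1 − 0.11) = 29.332 kPa.
Initial effective stress: σ'_0 = σ_v − u = 55.22 − 29.332 = 25.888 kPa.
Stress increase at mid-clay by the 2:1 spreading method:
Δσ ≈ qD²/(D+z)² = 103×3.8²/(3.8+3.1)² = 31.24 kPa
Final effective stress: σ'_f = σ'_0 + Δσ = 25.888 + 31.24 = 57.128 kPa.
Normally consolidated clay, so the full stress increment lies on the virgin compression line:
S_c = C_c·H/(1+e₀)·log₁₀(σ'_f/σ'_0) = 0.34×4/(1+0.83)×log₁₀(57.128/25.888)
    = 0.74317 × 0.34375 = 0.2555 m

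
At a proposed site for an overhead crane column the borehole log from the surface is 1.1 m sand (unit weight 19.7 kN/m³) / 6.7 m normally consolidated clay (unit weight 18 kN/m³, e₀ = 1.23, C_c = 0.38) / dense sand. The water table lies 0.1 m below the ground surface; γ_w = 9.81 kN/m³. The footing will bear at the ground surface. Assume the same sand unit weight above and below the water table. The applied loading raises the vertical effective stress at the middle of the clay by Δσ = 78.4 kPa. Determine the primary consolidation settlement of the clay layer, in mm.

S_c ≈ 544 mm

Mid-depth of clay below the ground surface: z = 1.1 + 6.7/2 = 4.45 m.
Total vertical stress at mid-clay: σ_v = 19.7×1.1 + 18×3.35 = 81.97 kPa.
Pore pressure: u = 9.81×(4.45 − 0.1) = 42.673 kPa.
Initial effective stress: σ'_0 = σ_v − u = 81.97 − 42.673 = 39.297 kPa.
Final effective stress: σ'_f = σ'_0 + Δσ = 39.297 + 78.4 = 117.7 kPa.
Normally consolidated clay, so the full stress increment lies on the virgin compression line:
S_c = C_c·H/(1+e₀)·log₁₀(σ'_f/σ'_0) = 0.38×6.7/(1+1.23)×log₁₀(117.7/39.297)
    = 1.1417 × 0.47642 = 0.5439 m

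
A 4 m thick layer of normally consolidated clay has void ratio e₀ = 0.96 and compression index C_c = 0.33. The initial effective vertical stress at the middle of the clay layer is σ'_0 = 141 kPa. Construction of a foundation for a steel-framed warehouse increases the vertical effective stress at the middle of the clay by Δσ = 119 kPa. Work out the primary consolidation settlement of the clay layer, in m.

Final effective stress: σ'_f = σ'_0 + Δσ = 141 + 119 = 260 kPa.
Normally consolidated clay, so the full stress increment lies on the virgin compression line:
S_c = C_c·H/(1+e₀)·log₁₀(σ'_f/σ'_0) = 0.33×4/(1+0.96)×log₁₀(260/141)
    = 0.67347 × 0.26575 = 0.179 m

S_c ≈ 0.179 m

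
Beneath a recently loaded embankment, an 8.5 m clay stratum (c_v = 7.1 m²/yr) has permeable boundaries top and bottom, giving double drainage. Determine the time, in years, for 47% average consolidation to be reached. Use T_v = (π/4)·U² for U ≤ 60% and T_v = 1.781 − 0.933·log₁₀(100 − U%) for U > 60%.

t ≈ 0.441 years

Drainage path length: H_d = H/2 = 4.25 m (double drainage).
U ≤ 60%: T_v = (π/4)·U² = (π/4)×0.47² = 0.17349.
t = T_v·H_d²/c_v = 0.17349×4.25²/7.1 = 0.4414 years.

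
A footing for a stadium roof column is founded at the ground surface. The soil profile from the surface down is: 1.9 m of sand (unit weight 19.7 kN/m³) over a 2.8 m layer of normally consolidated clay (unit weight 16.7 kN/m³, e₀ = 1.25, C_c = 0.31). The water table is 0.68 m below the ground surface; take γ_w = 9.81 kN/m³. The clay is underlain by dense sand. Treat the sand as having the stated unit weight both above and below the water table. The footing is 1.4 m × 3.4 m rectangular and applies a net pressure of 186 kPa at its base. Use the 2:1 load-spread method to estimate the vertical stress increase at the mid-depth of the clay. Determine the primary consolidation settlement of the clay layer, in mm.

Mid-depth of clay below the ground surface: z = 1.9 + 2.8/2 = 3.3 m.
Total vertical stress at mid-clay: σ_v = 19.7×1.9 + 16.7×1.4 = 60.81 kPa.
Pore pressure: u = 9.81×(3.3 − 0.68) = 25.702 kPa.
Initial effective stress: σ'_0 = σ_v − u = 60.81 − 25.702 = 35.108 kPa.
Stress increase at mid-clay by the 2:1 spreading method:
Δσ = qBL/((B+z)(L+z)) = 186×1.4×3.4/((1.4+3.3)(3.4+3.3)) = 28.116 kPa
Final effective stress: σ'_f = σ'_0 + Δσ = 35.108 + 28.116 = 63.224 kPa.
Normally consolidated clay, so the full stress increment lies on the virgin compression line:
S_c = C_c·H/(1+e₀)·log₁₀(σ'_f/σ'_0) = 0.31×2.8/(1+1.25)×log₁₀(63.224/35.108)
    = 0.38578 × 0.25548 = 0.09856 m

S_c ≈ 98.6 mm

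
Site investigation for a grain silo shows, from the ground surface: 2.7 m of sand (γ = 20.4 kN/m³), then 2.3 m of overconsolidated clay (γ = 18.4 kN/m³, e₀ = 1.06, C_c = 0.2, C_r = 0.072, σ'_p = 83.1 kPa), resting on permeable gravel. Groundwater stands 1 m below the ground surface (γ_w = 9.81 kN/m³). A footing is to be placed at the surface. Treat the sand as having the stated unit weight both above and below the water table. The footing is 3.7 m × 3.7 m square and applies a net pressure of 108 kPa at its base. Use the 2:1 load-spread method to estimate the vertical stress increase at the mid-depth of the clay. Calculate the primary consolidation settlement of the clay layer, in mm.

Mid-depth of clay below the ground surface: z = 2.7 + 2.3/2 = 3.85 m.
Total vertical stress at mid-clay: σ_v = 20.4×2.7 + 18.4×1.15 = 76.24 kPa.
Pore pressure: u = 9.81×(3.85 − 1) = 27.959 kPa.
Initial effective stress: σ'_0 = σ_v − u = 76.24 − 27.959 = 48.281 kPa.
Stress increase at mid-clay by the 2:1 spreading method:
Δσ = qBL/((B+z)(L+z)) = 108×3.7×3.7/((3.7+3.85)(3.7+3.85)) = 25.938 kPa
Final effective stress: σ'_f = 48.281 + 25.938 = 74.219 kPa.
σ'_f = 74.219 ≤ σ'_p = 83.1 kPa, so the clay remains overconsolidated and only the recompression index applies:
S_c = C_r·H/(1+e₀)·log₁₀(σ'_f/σ'_0) = 0.072×2.3/2.06×log₁₀(74.219/48.281)
    = 0.080388 × 0.18674 = 0.01501 m

S_c ≈ 15 mm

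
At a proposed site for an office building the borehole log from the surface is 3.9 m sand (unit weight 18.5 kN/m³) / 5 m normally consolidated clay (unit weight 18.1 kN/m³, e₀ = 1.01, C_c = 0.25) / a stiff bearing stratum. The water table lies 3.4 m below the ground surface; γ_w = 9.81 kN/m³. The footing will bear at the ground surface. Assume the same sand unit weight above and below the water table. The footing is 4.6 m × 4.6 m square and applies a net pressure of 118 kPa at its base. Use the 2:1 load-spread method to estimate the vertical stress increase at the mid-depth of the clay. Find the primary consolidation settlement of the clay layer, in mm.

S_c ≈ 56.9 mm

Mid-depth of clay below the ground surface: z = 3.9 + 5/2 = 6.4 m.
Total vertical stress at mid-clay: σ_v = 18.5×3.9 + 18.1×2.5 = 117.4 kPa.
Pore pressure: u = 9.81×(6.4 − 3.4) = 29.43 kPa.
Initial effective stress: σ'_0 = σ_v − u = 117.4 − 29.43 = 87.97 kPa.
Stress increase at mid-clay by the 2:1 spreading method:
Δσ = qBL/((B+z)(L+z)) = 118×4.6×4.6/((4.6+6.4)(4.6+6.4)) = 20.635 kPa
Final effective stress: σ'_f = σ'_0 + Δσ = 87.97 + 20.635 = 108.61 kPa.
Normally consolidated clay, so the full stress increment lies on the virgin compression line:
S_c = C_c·H/(1+e₀)·log₁₀(σ'_f/σ'_0) = 0.25×5/(1+1.01)×log₁₀(108.61/87.97)
    = 0.62189 × 0.091535 = 0.05692 m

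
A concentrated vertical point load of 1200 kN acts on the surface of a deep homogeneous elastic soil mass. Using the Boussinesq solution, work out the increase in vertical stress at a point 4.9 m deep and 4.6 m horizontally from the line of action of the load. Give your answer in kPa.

Boussinesq vertical stress below a point load on an elastic half-space:
Δσ_z = 3P/(2πz²) · [1 + (r/z)²]^(−5/2)
r/z = 4.6/4.9 = 0.93878; [1+(r/z)²]^(−5/2) = 0.20599.
Δσ_z = 3×1200/(2π×4.9²) × 0.20599 = 23.863 × 0.20599 = 4.916 kPa

Δσ_z ≈ 4.92 kPa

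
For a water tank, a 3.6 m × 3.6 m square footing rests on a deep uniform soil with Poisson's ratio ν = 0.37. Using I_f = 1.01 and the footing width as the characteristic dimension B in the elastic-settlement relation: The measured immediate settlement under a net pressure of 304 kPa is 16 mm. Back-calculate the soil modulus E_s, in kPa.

S_e = q·B·(1−ν²)/E_s · I_f  ⇒  E_s = q·B·(1−ν²)·I_f / S_e.
E_s = 304 × 3.6 × 0.8631 × 1.01 / 0.016 = 59630 kPa

E_s ≈ 59600 kPa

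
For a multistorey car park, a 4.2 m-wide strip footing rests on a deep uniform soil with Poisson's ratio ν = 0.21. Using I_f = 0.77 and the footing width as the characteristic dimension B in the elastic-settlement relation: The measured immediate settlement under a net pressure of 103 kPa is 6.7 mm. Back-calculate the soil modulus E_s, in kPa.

E_s ≈ 47500 kPa

S_e = q·B·(1−ν²)/E_s · I_f  ⇒  E_s = q·B·(1−ν²)·I_f / S_e.
E_s = 103 × 4.2 × 0.9559 × 0.77 / 0.0067 = 47520 kPa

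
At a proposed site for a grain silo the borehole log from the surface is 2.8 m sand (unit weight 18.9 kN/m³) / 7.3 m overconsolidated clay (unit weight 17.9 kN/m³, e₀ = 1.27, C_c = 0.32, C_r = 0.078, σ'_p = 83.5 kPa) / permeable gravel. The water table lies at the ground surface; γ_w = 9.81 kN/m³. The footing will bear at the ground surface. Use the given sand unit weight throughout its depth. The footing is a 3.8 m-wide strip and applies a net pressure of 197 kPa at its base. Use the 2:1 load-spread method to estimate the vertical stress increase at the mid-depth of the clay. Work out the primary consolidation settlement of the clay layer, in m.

S_c ≈ 0.236 m

Mid-depth of clay below the ground surface: z = 2.8 + 7.3/2 = 6.45 m.
Total vertical stress at mid-clay: σ_v = 18.9×2.8 + 17.9×3.65 = 118.25 kPa.
Pore pressure: u = 9.81×(6.45 − 0) = 63.275 kPa.
Initial effective stress: σ'_0 = σ_v − u = 118.25 − 63.275 = 54.975 kPa.
Stress increase at mid-clay by the 2:1 spreading method:
Δσ = qB/(B+z) = 197×3.8/(3.8+6.45) = 73.034 kPa
Final effective stress: σ'_f = 54.975 + 73.034 = 128.01 kPa.
σ'_f = 128.01 > σ'_p = 83.5 kPa, so the stress path crosses the preconsolidation pressure — recompression up to σ'_p, then virgin compression beyond:
S_c = H/(1+e₀)·[C_r·log₁₀(σ'_p/σ'_0) + C_c·log₁₀(σ'_f/σ'_p)]
    = 7.3/2.27 × [0.078×log₁₀(83.5/54.975) + 0.32×log₁₀(128.01/83.5)]
    = 3.2159 × [0.014159 + 0.059378] = 0.2365 m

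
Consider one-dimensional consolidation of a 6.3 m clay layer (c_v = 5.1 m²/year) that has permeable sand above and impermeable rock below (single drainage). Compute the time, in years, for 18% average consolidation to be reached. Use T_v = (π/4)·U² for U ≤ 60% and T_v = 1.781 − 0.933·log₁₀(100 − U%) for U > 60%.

Drainage path length: H_d = H = 6.3 m (single drainage).
U ≤ 60%: T_v = (π/4)·U² = (π/4)×0.18² = 0.025447.
t = T_v·H_d²/c_v = 0.025447×6.3²/5.1 = 0.198 years.

t ≈ 0.198 years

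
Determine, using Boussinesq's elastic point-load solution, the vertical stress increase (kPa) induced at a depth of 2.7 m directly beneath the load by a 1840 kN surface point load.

Δσ_z ≈ 121 kPa

Boussinesq vertical stress below a point load on an elastic half-space:
Δσ_z = 3P/(2πz²) · [1 + (r/z)²]^(−5/2)
r/z = 0/2.7 = 0; [1+(r/z)²]^(−5/2) = 1.
Δσ_z = 3×1840/(2π×2.7²) × 1 = 120.51 × 1 = 120.5 kPa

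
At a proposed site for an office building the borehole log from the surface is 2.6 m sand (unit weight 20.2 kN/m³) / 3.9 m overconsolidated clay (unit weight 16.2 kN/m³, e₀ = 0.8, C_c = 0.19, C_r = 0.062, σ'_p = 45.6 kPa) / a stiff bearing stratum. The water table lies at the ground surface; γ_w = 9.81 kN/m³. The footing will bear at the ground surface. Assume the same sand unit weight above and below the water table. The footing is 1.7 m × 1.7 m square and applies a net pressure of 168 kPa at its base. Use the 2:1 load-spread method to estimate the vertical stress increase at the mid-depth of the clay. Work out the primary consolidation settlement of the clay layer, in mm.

Mid-depth of clay below the ground surface: z = 2.6 + 3.9/2 = 4.55 m.
Total vertical stress at mid-clay: σ_v = 20.2×2.6 + 16.2×1.95 = 84.11 kPa.
Pore pressure: u = 9.81×(4.55 − 0) = 44.636 kPa.
Initial effective stress: σ'_0 = σ_v − u = 84.11 − 44.636 = 39.474 kPa.
Stress increase at mid-clay by the 2:1 spreading method:
Δσ = qBL/((B+z)(L+z)) = 168×1.7×1.7/((1.7+4.55)(1.7+4.55)) = 12.429 kPa
Final effective stress: σ'_f = 39.474 + 12.429 = 51.903 kPa.
σ'_f = 51.903 > σ'_p = 45.6 kPa, so the stress path crosses the preconsolidation pressure — recompression up to σ'_p, then virgin compression beyond:
S_c = H/(1+e₀)·[C_r·log₁₀(σ'_p/σ'_0) + C_c·log₁₀(σ'_f/σ'_p)]
    = 3.9/1.8 × [0.062×log₁₀(45.6/39.474) + 0.19×log₁₀(51.903/45.6)]
    = 2.1667 × [0.0038845 + 0.010683] = 0.03156 m

S_c ≈ 31.6 mm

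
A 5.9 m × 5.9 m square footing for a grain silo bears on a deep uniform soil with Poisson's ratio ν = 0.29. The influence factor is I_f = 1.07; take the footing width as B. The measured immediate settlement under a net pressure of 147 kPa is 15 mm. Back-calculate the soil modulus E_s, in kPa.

E_s ≈ 56700 kPa

S_e = q·B·(1−ν²)/E_s · I_f  ⇒  E_s = q·B·(1−ν²)·I_f / S_e.
E_s = 147 × 5.9 × 0.9159 × 1.07 / 0.015 = 56660 kPa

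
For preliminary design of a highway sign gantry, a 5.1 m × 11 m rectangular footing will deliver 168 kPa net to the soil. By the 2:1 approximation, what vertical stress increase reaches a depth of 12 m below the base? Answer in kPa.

By the 2:1 method the load spreads at 1 horizontal : 2 vertical, so at depth z the loaded area has grown by z in each plan dimension:
Δσ = qBL/((B+z)(L+z)) = 168×5.1×11/((5.1+12)(11+12)) = 23.963 kPa

Δσ_z ≈ 24 kPa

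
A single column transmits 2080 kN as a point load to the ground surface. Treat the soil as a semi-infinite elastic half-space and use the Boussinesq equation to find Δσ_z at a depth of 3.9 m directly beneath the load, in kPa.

Δσ_z ≈ 65.3 kPa

Boussinesq vertical stress below a point load on an elastic half-space:
Δσ_z = 3P/(2πz²) · [1 + (r/z)²]^(−5/2)
r/z = 0/3.9 = 0; [1+(r/z)²]^(−5/2) = 1.
Δσ_z = 3×2080/(2π×3.9²) × 1 = 65.294 × 1 = 65.29 kPa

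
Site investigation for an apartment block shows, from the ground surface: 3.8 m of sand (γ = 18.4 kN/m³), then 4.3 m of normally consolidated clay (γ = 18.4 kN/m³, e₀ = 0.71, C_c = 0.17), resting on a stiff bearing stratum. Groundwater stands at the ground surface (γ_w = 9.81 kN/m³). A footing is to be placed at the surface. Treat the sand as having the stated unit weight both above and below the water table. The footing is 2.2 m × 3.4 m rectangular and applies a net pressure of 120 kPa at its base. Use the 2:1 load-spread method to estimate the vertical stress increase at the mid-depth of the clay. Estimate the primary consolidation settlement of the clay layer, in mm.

S_c ≈ 38.5 mm

Mid-depth of clay below the ground surface: z = 3.8 + 4.3/2 = 5.95 m.
Total vertical stress at mid-clay: σ_v = 18.4×3.8 + 18.4×2.15 = 109.48 kPa.
Pore pressure: u = 9.81×(5.95 − 0) = 58.37 kPa.
Initial effective stress: σ'_0 = σ_v − u = 109.48 − 58.37 = 51.11 kPa.
Stress increase at mid-clay by the 2:1 spreading method:
Δσ = qBL/((B+z)(L+z)) = 120×2.2×3.4/((2.2+5.95)(3.4+5.95)) = 11.779 kPa
Final effective stress: σ'_f = σ'_0 + Δσ = 51.11 + 11.779 = 62.889 kPa.
Normally consolidated clay, so the full stress increment lies on the virgin compression line:
S_c = C_c·H/(1+e₀)·log₁₀(σ'_f/σ'_0) = 0.17×4.3/(1+0.71)×log₁₀(62.889/51.11)
    = 0.42749 × 0.090069 = 0.0385 m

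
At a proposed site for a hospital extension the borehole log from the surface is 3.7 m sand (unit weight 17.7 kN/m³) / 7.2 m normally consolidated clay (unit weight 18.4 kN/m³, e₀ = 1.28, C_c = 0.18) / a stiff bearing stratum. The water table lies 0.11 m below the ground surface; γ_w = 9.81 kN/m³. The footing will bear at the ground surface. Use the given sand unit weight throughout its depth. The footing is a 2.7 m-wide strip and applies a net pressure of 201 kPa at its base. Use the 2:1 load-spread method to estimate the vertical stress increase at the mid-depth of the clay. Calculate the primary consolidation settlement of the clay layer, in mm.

S_c ≈ 157 mm

Mid-depth of clay below the ground surface: z = 3.7 + 7.2/2 = 7.3 m.
Total vertical stress at mid-clay: σ_v = 17.7×3.7 + 18.4×3.6 = 131.73 kPa.
Pore pressure: u = 9.81×(7.3 − 0.11) = 70.534 kPa.
Initial effective stress: σ'_0 = σ_v − u = 131.73 − 70.534 = 61.196 kPa.
Stress increase at mid-clay by the 2:1 spreading method:
Δσ = qB/(B+z) = 201×2.7/(2.7+7.3) = 54.27 kPa
Final effective stress: σ'_f = σ'_0 + Δσ = 61.196 + 54.27 = 115.47 kPa.
Normally consolidated clay, so the full stress increment lies on the virgin compression line:
S_c = C_c·H/(1+e₀)·log₁₀(σ'_f/σ'_0) = 0.18×7.2/(1+1.28)×log₁₀(115.47/61.196)
    = 0.56842 × 0.27575 = 0.1567 m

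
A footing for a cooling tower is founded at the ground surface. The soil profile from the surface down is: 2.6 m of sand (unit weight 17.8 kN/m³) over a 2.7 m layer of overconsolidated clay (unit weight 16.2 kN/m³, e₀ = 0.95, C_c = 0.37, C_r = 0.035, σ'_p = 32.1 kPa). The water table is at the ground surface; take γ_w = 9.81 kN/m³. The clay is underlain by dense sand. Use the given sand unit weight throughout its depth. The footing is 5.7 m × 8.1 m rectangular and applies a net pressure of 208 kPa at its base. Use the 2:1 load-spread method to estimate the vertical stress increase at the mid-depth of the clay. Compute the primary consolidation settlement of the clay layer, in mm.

Mid-depth of clay below the ground surface: z = 2.6 + 2.7/2 = 3.95 m.
Total vertical stress at mid-clay: σ_v = 17.8×2.6 + 16.2×1.35 = 68.15 kPa.
Pore pressure: u = 9.81×(3.95 − 0) = 38.75 kPa.
Initial effective stress: σ'_0 = σ_v − u = 68.15 − 38.75 = 29.4 kPa.
Stress increase at mid-clay by the 2:1 spreading method:
Δσ = qBL/((B+z)(L+z)) = 208×5.7×8.1/((5.7+3.95)(8.1+3.95)) = 82.586 kPa
Final effective stress: σ'_f = 29.4 + 82.586 = 111.99 kPa.
σ'_f = 111.99 > σ'_p = 32.1 kPa, so the stress path crosses the preconsolidation pressure — recompression up to σ'_p, then virgin compression beyond:
S_c = H/(1+e₀)·[C_r·log₁₀(σ'_p/σ'_0) + C_c·log₁₀(σ'_f/σ'_p)]
    = 2.7/1.95 × [0.035×log₁₀(32.1/29.4) + 0.37×log₁₀(111.99/32.1)]
    = 1.3846 × [0.0013355 + 0.20079] = 0.2799 m

S_c ≈ 280 mm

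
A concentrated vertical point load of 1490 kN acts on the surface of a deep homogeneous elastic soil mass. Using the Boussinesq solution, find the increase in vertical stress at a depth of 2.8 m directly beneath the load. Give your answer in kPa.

Δσ_z ≈ 90.7 kPa

Boussinesq vertical stress below a point load on an elastic half-space:
Δσ_z = 3P/(2πz²) · [1 + (r/z)²]^(−5/2)
r/z = 0/2.8 = 0; [1+(r/z)²]^(−5/2) = 1.
Δσ_z = 3×1490/(2π×2.8²) × 1 = 90.743 × 1 = 90.74 kPa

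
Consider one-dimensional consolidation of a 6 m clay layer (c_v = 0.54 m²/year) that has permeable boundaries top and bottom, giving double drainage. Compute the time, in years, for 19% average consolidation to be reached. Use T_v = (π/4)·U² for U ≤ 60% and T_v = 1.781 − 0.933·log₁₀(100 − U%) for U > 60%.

Drainage path length: H_d = H/2 = 3 m (double drainage).
U ≤ 60%: T_v = (π/4)·U² = (π/4)×0.19² = 0.028353.
t = T_v·H_d²/c_v = 0.028353×3²/0.54 = 0.4725 years.

t ≈ 0.473 years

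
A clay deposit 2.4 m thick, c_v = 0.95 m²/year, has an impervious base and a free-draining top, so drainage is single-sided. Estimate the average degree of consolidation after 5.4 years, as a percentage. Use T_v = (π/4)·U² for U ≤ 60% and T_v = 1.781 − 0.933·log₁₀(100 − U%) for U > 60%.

Drainage path length: H_d = H = 2.4 m (single drainage).
T_v = c_v·t/H_d² = 0.95×5.4/2.4² = 0.89062.
T_v = 0.89062 corresponds to the U > 60% branch:
U = 1 − 10^((1.781 − T_v)/0.933)/100 = 0.91

U ≈ 91 %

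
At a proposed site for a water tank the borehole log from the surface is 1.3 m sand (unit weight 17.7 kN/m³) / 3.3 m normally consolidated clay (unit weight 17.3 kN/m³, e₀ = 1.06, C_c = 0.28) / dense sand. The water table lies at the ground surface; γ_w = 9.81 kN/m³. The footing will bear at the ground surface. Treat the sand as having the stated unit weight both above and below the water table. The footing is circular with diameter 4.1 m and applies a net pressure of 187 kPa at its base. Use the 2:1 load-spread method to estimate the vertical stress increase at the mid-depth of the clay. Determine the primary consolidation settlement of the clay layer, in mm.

Mid-depth of clay below the ground surface: z = 1.3 + 3.3/2 = 2.95 m.
Total vertical stress at mid-clay: σ_v = 17.7×1.3 + 17.3×1.65 = 51.555 kPa.
Pore pressure: u = 9.81×(2.95 − 0) = 28.94 kPa.
Initial effective stress: σ'_0 = σ_v − u = 51.555 − 28.94 = 22.615 kPa.
Stress increase at mid-clay by the 2:1 spreading method:
Δσ ≈ qD²/(D+z)² = 187×4.1²/(4.1+2.95)² = 63.246 kPa
Final effective stress: σ'_f = σ'_0 + Δσ = 22.615 + 63.246 = 85.861 kPa.
Normally consolidated clay, so the full stress increment lies on the virgin compression line:
S_c = C_c·H/(1+e₀)·log₁₀(σ'_f/σ'_0) = 0.28×3.3/(1+1.06)×log₁₀(85.861/22.615)
    = 0.44854 × 0.5794 = 0.2599 m

S_c ≈ 260 mm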